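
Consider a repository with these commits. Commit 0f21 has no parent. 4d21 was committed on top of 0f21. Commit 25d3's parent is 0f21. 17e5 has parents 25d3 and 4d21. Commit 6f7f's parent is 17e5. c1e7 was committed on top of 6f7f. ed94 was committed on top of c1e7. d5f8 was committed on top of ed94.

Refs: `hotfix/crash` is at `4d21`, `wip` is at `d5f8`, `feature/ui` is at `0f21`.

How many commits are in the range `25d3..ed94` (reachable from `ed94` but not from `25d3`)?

Reachable from ed94: {0f21, 17e5, 25d3, 4d21, 6f7f, c1e7, ed94}.
Reachable from 25d3: {0f21, 25d3}.
In ed94's history but not 25d3's: {17e5, 4d21, 6f7f, c1e7, ed94} — 5 commits.

5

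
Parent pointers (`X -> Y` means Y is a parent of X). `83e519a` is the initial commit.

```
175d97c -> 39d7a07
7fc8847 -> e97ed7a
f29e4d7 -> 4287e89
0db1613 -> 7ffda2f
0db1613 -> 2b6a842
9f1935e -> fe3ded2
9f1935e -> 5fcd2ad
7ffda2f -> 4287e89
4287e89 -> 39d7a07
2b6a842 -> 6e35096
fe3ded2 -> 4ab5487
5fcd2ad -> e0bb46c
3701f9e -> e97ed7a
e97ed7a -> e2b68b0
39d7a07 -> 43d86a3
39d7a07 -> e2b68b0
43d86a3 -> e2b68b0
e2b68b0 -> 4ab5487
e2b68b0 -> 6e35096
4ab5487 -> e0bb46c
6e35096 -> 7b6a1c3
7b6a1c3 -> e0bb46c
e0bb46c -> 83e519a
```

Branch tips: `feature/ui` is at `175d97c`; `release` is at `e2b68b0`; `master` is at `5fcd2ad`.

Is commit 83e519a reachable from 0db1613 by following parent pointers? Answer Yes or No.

Yes

Ancestors of 0db1613 (commits reachable by following parents): {0db1613, 2b6a842, 39d7a07, 4287e89, 43d86a3, 4ab5487, 6e35096, 7b6a1c3, 7ffda2f, 83e519a, e0bb46c, e2b68b0}.
83e519a is in that set, so it is an ancestor of 0db1613.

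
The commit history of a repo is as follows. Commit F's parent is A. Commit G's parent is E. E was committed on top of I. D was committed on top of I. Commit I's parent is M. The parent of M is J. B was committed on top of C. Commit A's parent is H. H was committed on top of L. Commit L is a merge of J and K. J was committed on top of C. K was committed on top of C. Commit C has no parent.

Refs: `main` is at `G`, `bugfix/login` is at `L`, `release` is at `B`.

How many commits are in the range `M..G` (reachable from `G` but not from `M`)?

3

Reachable from G: {C, E, G, I, J, M}.
Reachable from M: {C, J, M}.
In G's history but not M's: {E, G, I} — 3 commits.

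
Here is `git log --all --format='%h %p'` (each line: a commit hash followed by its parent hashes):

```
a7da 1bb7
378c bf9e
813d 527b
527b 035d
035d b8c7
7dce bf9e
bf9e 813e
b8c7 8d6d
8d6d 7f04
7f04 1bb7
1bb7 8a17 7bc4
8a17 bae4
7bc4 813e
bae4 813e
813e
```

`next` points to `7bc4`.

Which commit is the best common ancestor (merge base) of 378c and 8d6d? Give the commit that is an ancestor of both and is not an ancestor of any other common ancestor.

813e

Ancestors of 378c: {378c, 813e, bf9e}.
Ancestors of 8d6d: {1bb7, 7bc4, 7f04, 813e, 8a17, 8d6d, bae4}.
Common ancestors: {813e}.
The only common ancestor is 813e, so it is the merge base.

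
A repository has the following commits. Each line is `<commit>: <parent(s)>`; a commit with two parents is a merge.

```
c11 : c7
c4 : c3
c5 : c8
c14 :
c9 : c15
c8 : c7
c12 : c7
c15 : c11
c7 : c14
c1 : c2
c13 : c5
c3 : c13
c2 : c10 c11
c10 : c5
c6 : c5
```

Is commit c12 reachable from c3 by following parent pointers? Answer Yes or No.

Ancestors of c3: {c13, c14, c3, c5, c7, c8}.
c12 is not in that set, so it is not an ancestor of c3.

No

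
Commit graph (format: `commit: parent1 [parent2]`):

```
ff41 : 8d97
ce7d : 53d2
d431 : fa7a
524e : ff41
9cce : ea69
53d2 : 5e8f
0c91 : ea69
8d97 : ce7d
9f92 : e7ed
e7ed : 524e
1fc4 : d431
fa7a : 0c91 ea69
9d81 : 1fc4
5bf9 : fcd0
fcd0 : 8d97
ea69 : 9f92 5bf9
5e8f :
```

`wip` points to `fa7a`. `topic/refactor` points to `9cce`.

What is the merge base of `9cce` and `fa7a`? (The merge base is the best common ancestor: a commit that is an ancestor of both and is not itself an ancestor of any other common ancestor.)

ea69

Ancestors of 9cce: {524e, 53d2, 5bf9, 5e8f, 8d97, 9cce, 9f92, ce7d, e7ed, ea69, fcd0, ff41}.
Ancestors of fa7a: {0c91, 524e, 53d2, 5bf9, 5e8f, 8d97, 9f92, ce7d, e7ed, ea69, fa7a, fcd0, ff41}.
Common ancestors: {524e, 53d2, 5bf9, 5e8f, 8d97, 9f92, ce7d, e7ed, ea69, fcd0, ff41}.
Among these, ea69 is not an ancestor of any other common ancestor — it is the merge base.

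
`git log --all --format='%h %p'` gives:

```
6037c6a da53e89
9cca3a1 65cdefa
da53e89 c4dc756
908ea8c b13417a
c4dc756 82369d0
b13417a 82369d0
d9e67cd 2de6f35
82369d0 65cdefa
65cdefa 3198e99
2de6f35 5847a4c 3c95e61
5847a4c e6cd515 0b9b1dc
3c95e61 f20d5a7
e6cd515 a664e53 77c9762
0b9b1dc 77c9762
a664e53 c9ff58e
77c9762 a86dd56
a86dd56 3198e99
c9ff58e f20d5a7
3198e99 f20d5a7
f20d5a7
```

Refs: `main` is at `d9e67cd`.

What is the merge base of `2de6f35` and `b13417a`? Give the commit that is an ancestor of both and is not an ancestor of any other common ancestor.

Ancestors of 2de6f35: {0b9b1dc, 2de6f35, 3198e99, 3c95e61, 5847a4c, 77c9762, a664e53, a86dd56, c9ff58e, e6cd515, f20d5a7}.
Ancestors of b13417a: {3198e99, 65cdefa, 82369d0, b13417a, f20d5a7}.
Common ancestors: {3198e99, f20d5a7}.
Among these, 3198e99 is not an ancestor of any other common ancestor — it is the merge base.

3198e99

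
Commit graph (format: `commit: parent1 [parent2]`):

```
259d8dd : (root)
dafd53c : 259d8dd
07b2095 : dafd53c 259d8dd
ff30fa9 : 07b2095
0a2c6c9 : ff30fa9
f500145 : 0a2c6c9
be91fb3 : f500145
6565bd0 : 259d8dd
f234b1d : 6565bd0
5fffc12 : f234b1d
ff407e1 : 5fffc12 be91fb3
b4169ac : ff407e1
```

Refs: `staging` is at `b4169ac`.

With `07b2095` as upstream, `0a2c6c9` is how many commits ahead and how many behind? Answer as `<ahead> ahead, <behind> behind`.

Reachable from 0a2c6c9: {07b2095, 0a2c6c9, 259d8dd, dafd53c, ff30fa9}.
Reachable from 07b2095: {07b2095, 259d8dd, dafd53c}.
Only in 0a2c6c9's history (ahead): {0a2c6c9, ff30fa9} — 2.
Only in 07b2095's history (behind): {} — 0.

2 ahead, 0 behind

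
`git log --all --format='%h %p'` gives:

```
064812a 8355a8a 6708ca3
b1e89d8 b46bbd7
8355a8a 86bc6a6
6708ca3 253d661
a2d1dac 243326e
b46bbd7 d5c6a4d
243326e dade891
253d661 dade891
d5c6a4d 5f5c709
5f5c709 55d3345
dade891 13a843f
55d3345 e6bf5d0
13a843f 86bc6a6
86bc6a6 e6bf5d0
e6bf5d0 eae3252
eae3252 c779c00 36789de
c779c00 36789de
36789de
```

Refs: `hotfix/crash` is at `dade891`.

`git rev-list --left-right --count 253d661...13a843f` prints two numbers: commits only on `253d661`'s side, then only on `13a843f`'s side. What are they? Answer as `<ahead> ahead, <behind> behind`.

2 ahead, 0 behind

Reachable from 253d661: {13a843f, 253d661, 36789de, 86bc6a6, c779c00, dade891, e6bf5d0, eae3252}.
Reachable from 13a843f: {13a843f, 36789de, 86bc6a6, c779c00, e6bf5d0, eae3252}.
Only in 253d661's history (ahead): {253d661, dade891} — 2.
Only in 13a843f's history (behind): {} — 0.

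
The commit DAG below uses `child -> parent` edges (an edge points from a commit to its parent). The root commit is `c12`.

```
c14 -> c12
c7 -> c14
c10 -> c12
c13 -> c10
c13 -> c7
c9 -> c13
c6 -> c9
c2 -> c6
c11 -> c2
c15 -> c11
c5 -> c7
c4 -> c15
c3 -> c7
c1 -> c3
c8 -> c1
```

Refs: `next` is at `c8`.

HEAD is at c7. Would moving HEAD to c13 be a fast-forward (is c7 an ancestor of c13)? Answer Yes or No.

Yes

A fast-forward from c7 to c13 is possible iff c7 is an ancestor of c13.
Ancestors of c13: {c10, c12, c13, c14, c7}.
c7 is among them, so fast-forward is possible.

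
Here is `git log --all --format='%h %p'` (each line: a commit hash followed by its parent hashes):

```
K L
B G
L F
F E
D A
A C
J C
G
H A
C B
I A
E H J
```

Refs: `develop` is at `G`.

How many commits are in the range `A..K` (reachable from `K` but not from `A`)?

6

Reachable from K: {A, B, C, E, F, G, H, J, K, L}.
Reachable from A: {A, B, C, G}.
In K's history but not A's: {E, F, H, J, K, L} — 6 commits.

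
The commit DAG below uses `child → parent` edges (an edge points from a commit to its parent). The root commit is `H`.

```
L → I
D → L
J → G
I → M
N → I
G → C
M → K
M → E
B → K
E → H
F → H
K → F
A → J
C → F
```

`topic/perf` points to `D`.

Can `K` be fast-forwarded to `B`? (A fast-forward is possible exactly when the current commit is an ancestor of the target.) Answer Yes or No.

A fast-forward from K to B is possible iff K is an ancestor of B.
Ancestors of B: {B, F, H, K}.
K is among them, so fast-forward is possible.

Yes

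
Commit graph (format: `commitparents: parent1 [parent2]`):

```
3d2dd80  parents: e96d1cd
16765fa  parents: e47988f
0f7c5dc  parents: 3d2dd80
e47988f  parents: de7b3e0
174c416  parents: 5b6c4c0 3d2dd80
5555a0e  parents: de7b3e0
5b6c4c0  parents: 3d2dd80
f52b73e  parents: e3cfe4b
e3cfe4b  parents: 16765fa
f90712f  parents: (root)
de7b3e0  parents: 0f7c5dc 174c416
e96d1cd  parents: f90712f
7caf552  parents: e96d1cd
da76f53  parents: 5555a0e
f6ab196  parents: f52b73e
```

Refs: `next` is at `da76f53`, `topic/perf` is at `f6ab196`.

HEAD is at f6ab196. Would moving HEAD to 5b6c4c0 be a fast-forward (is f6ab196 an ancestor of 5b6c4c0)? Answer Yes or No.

No

A fast-forward from f6ab196 to 5b6c4c0 is possible iff f6ab196 is an ancestor of 5b6c4c0.
Ancestors of 5b6c4c0: {3d2dd80, 5b6c4c0, e96d1cd, f90712f}.
f6ab196 is not among them, so fast-forward is not possible.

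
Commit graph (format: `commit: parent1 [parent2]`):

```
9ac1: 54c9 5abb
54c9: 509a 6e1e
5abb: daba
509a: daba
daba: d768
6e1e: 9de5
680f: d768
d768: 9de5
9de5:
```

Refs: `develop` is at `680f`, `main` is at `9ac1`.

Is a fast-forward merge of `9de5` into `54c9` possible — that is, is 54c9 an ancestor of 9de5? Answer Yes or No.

A fast-forward from 54c9 to 9de5 is possible iff 54c9 is an ancestor of 9de5.
Ancestors of 9de5: {9de5}.
54c9 is not among them, so fast-forward is not possible.

No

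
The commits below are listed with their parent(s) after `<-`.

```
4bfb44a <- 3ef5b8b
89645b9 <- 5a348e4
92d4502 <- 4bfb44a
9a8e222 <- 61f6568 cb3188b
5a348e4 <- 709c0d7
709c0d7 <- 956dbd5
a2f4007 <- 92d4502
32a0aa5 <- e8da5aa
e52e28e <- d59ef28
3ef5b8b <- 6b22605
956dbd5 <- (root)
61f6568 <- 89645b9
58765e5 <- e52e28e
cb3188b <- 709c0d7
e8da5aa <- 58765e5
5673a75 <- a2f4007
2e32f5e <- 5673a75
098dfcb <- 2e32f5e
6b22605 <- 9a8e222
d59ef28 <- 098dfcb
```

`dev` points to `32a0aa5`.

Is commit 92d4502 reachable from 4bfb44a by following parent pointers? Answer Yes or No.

Ancestors of 4bfb44a: {3ef5b8b, 4bfb44a, 5a348e4, 61f6568, 6b22605, 709c0d7, 89645b9, 956dbd5, 9a8e222, cb3188b}.
92d4502 is not in that set, so it is not an ancestor of 4bfb44a.

No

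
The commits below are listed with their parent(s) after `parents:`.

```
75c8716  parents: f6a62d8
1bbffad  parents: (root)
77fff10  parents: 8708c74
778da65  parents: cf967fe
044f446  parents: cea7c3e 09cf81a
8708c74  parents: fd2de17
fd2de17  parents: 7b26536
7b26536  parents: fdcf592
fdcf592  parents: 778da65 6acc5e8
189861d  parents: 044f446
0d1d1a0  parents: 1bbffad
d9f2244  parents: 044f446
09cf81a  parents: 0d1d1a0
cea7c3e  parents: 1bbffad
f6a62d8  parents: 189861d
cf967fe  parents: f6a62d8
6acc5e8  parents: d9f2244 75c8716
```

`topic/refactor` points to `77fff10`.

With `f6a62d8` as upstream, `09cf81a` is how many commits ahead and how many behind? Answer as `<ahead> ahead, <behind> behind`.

0 ahead, 4 behind

Reachable from 09cf81a: {09cf81a, 0d1d1a0, 1bbffad}.
Reachable from f6a62d8: {044f446, 09cf81a, 0d1d1a0, 189861d, 1bbffad, cea7c3e, f6a62d8}.
Only in 09cf81a's history (ahead): {} — 0.
Only in f6a62d8's history (behind): {044f446, 189861d, cea7c3e, f6a62d8} — 4.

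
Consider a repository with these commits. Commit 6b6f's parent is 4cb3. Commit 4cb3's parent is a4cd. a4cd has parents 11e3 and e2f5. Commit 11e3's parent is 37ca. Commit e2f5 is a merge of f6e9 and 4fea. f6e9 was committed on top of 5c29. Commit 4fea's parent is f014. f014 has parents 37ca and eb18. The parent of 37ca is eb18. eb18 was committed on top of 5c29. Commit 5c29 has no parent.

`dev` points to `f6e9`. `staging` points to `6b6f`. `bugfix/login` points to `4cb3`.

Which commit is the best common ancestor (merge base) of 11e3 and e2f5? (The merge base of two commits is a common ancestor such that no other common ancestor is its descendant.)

37ca

Ancestors of 11e3: {11e3, 37ca, 5c29, eb18}.
Ancestors of e2f5: {37ca, 4fea, 5c29, e2f5, eb18, f014, f6e9}.
Common ancestors: {37ca, 5c29, eb18}.
Among these, 37ca is not an ancestor of any other common ancestor — it is the merge base.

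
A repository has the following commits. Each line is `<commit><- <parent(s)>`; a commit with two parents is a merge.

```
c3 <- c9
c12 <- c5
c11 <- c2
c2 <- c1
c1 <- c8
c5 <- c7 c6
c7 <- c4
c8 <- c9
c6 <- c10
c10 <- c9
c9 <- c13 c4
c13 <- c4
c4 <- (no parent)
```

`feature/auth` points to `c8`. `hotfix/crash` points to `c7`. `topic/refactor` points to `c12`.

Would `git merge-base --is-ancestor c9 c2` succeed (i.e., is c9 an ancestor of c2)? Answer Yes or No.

Yes

Ancestors of c2 (commits reachable by following parents): {c1, c13, c2, c4, c8, c9}.
c9 is in that set, so it is an ancestor of c2.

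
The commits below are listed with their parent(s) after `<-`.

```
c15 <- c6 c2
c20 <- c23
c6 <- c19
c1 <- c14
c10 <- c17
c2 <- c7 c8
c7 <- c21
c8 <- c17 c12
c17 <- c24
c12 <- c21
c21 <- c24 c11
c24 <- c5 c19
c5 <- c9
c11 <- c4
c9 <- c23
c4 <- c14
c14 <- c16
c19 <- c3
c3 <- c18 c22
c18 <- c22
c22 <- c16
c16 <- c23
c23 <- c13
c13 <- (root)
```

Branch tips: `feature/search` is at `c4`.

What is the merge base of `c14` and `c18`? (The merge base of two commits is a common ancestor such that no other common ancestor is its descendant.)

c16

Ancestors of c14: {c13, c14, c16, c23}.
Ancestors of c18: {c13, c16, c18, c22, c23}.
Common ancestors: {c13, c16, c23}.
Among these, c16 is not an ancestor of any other common ancestor — it is the merge base.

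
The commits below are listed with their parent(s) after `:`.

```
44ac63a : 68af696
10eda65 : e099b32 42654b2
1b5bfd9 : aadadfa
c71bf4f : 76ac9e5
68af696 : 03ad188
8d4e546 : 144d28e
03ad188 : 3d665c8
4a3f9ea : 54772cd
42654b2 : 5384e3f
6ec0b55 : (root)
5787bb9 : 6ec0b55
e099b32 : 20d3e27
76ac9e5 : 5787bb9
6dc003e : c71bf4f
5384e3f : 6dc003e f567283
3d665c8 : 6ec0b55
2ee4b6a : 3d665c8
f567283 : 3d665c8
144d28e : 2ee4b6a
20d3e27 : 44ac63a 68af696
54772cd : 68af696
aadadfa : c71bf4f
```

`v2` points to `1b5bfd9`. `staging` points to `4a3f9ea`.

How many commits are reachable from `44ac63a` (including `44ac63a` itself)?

5

Walking parent pointers from 44ac63a: reachable set = {03ad188, 3d665c8, 44ac63a, 68af696, 6ec0b55}.
That is 5 commits.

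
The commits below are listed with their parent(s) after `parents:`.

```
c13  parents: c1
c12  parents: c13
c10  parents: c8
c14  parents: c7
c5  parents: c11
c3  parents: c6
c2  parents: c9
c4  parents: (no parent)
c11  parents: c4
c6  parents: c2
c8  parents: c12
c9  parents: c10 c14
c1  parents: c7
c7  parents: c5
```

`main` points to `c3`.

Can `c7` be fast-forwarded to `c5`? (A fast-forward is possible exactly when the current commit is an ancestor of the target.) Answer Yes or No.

A fast-forward from c7 to c5 is possible iff c7 is an ancestor of c5.
Ancestors of c5: {c11, c4, c5}.
c7 is not among them, so fast-forward is not possible.

No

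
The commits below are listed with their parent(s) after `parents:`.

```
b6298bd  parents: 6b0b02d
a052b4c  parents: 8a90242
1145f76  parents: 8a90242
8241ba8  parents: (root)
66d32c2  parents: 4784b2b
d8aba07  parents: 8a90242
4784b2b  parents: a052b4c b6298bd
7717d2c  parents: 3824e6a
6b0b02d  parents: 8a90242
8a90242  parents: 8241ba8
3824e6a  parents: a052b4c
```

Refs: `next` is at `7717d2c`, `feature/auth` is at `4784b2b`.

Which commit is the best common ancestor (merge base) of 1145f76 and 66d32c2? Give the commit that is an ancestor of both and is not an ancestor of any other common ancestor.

Ancestors of 1145f76: {1145f76, 8241ba8, 8a90242}.
Ancestors of 66d32c2: {4784b2b, 66d32c2, 6b0b02d, 8241ba8, 8a90242, a052b4c, b6298bd}.
Common ancestors: {8241ba8, 8a90242}.
Among these, 8a90242 is not an ancestor of any other common ancestor — it is the merge base.

8a90242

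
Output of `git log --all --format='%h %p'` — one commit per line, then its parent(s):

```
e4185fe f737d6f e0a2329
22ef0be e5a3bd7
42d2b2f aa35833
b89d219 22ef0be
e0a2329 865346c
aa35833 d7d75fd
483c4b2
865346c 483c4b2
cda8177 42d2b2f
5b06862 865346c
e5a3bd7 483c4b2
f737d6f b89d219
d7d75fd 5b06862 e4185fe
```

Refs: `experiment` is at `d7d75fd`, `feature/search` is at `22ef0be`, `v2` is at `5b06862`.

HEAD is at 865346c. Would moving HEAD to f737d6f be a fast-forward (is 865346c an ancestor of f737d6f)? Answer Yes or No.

A fast-forward from 865346c to f737d6f is possible iff 865346c is an ancestor of f737d6f.
Ancestors of f737d6f: {22ef0be, 483c4b2, b89d219, e5a3bd7, f737d6f}.
865346c is not among them, so fast-forward is not possible.

No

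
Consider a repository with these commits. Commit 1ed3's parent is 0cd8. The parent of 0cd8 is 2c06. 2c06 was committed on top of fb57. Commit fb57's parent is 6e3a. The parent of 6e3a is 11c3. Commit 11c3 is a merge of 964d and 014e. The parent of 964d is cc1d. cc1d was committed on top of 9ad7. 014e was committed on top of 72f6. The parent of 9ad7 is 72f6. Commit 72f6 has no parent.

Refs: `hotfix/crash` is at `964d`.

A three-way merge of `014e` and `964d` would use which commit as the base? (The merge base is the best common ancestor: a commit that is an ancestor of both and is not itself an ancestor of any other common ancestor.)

72f6

Ancestors of 014e: {014e, 72f6}.
Ancestors of 964d: {72f6, 964d, 9ad7, cc1d}.
Common ancestors: {72f6}.
The only common ancestor is 72f6, so it is the merge base.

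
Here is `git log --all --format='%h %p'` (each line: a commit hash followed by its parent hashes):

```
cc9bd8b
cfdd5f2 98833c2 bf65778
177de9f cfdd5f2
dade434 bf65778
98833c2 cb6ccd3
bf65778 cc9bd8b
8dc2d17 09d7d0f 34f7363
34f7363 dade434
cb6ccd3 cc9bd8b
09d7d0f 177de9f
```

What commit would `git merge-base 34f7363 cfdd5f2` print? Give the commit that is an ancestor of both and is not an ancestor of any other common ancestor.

Ancestors of 34f7363: {34f7363, bf65778, cc9bd8b, dade434}.
Ancestors of cfdd5f2: {98833c2, bf65778, cb6ccd3, cc9bd8b, cfdd5f2}.
Common ancestors: {bf65778, cc9bd8b}.
Among these, bf65778 is not an ancestor of any other common ancestor — it is the merge base.

bf65778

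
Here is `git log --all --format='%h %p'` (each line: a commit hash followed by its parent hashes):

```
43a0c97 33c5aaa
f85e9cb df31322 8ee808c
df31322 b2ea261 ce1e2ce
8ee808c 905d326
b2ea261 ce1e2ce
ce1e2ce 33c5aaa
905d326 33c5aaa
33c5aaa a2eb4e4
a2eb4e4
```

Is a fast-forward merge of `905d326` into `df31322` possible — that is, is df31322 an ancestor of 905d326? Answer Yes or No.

No

A fast-forward from df31322 to 905d326 is possible iff df31322 is an ancestor of 905d326.
Ancestors of 905d326: {33c5aaa, 905d326, a2eb4e4}.
df31322 is not among them, so fast-forward is not possible.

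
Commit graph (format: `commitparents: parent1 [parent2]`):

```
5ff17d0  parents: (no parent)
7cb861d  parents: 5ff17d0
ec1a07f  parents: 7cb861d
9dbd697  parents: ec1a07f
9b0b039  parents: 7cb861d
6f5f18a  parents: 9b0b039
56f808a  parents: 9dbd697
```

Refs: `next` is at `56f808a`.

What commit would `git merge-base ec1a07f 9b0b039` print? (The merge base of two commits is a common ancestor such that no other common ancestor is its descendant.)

7cb861d

Ancestors of ec1a07f: {5ff17d0, 7cb861d, ec1a07f}.
Ancestors of 9b0b039: {5ff17d0, 7cb861d, 9b0b039}.
Common ancestors: {5ff17d0, 7cb861d}.
Among these, 7cb861d is not an ancestor of any other common ancestor — it is the merge base.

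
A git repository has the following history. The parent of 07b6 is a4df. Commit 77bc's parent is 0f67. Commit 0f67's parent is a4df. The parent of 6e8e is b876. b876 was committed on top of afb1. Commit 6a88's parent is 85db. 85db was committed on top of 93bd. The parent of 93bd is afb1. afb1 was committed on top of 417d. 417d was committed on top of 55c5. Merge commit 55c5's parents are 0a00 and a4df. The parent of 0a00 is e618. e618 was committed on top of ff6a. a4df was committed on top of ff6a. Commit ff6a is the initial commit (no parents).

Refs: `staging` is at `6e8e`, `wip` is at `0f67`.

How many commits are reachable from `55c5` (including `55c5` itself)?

5

Walking parent pointers from 55c5: reachable set = {0a00, 55c5, a4df, e618, ff6a}.
That is 5 commits.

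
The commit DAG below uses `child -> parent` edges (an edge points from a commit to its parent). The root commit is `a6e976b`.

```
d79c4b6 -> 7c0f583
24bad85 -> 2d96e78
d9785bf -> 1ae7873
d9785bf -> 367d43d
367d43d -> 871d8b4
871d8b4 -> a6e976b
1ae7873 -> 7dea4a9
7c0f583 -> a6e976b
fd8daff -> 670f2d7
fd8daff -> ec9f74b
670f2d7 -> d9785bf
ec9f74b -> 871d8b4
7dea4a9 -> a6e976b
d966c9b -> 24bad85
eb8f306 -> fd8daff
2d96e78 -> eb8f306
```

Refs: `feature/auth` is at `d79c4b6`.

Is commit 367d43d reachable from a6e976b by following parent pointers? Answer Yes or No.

No

Ancestors of a6e976b: {a6e976b}.
367d43d is not in that set, so it is not an ancestor of a6e976b.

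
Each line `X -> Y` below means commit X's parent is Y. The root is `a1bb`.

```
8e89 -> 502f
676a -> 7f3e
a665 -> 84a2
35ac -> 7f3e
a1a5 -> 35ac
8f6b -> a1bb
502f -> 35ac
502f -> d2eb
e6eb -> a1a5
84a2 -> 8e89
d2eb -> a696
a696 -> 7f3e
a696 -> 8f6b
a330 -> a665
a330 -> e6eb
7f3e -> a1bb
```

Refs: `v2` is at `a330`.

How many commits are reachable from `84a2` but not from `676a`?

7

Reachable from 84a2: {35ac, 502f, 7f3e, 84a2, 8e89, 8f6b, a1bb, a696, d2eb}.
Reachable from 676a: {676a, 7f3e, a1bb}.
In 84a2's history but not 676a's: {35ac, 502f, 84a2, 8e89, 8f6b, a696, d2eb} — 7 commits.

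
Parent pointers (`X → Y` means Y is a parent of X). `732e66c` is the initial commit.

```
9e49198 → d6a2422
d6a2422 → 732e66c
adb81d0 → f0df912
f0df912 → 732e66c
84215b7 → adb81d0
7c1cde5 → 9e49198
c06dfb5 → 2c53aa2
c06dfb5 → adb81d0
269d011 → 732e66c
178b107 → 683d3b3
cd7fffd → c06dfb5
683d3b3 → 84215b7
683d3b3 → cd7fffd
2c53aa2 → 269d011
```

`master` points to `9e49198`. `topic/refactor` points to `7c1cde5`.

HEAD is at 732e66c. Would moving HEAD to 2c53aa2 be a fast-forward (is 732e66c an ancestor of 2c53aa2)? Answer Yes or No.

A fast-forward from 732e66c to 2c53aa2 is possible iff 732e66c is an ancestor of 2c53aa2.
Ancestors of 2c53aa2: {269d011, 2c53aa2, 732e66c}.
732e66c is among them, so fast-forward is possible.

Yes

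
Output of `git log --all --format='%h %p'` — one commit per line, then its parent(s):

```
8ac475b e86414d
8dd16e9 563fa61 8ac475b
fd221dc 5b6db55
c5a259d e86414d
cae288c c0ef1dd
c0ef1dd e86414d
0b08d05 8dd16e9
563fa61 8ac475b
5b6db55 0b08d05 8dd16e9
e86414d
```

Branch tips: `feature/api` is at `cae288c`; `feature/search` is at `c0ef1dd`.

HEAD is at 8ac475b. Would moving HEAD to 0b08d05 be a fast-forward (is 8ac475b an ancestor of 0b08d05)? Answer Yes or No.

A fast-forward from 8ac475b to 0b08d05 is possible iff 8ac475b is an ancestor of 0b08d05.
Ancestors of 0b08d05: {0b08d05, 563fa61, 8ac475b, 8dd16e9, e86414d}.
8ac475b is among them, so fast-forward is possible.

Yes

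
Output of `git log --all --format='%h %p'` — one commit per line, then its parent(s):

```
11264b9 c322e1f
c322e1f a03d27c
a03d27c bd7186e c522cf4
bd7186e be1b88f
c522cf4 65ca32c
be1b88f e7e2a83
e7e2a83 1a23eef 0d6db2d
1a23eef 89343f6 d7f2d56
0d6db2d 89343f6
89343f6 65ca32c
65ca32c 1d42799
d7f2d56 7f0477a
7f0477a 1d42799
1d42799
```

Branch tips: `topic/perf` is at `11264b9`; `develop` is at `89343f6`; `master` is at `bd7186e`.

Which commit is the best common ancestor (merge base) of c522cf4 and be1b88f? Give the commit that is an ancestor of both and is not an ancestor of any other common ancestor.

Ancestors of c522cf4: {1d42799, 65ca32c, c522cf4}.
Ancestors of be1b88f: {0d6db2d, 1a23eef, 1d42799, 65ca32c, 7f0477a, 89343f6, be1b88f, d7f2d56, e7e2a83}.
Common ancestors: {1d42799, 65ca32c}.
Among these, 65ca32c is not an ancestor of any other common ancestor — it is the merge base.

65ca32c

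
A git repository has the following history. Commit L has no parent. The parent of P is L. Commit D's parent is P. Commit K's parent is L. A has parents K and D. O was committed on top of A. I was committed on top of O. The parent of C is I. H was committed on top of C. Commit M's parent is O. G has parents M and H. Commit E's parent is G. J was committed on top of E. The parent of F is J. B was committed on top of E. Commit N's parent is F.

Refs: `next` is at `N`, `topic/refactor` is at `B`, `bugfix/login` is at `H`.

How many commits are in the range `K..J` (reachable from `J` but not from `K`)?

Reachable from J: {A, C, D, E, G, H, I, J, K, L, M, O, P}.
Reachable from K: {K, L}.
In J's history but not K's: {A, C, D, E, G, H, I, J, M, O, P} — 11 commits.

11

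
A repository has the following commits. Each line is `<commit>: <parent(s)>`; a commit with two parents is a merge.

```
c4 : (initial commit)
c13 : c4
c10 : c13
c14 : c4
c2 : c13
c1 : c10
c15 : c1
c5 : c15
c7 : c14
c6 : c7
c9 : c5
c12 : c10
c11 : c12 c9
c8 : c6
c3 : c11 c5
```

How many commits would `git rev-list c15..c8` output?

4

Reachable from c8: {c14, c4, c6, c7, c8}.
Reachable from c15: {c1, c10, c13, c15, c4}.
In c8's history but not c15's: {c14, c6, c7, c8} — 4 commits.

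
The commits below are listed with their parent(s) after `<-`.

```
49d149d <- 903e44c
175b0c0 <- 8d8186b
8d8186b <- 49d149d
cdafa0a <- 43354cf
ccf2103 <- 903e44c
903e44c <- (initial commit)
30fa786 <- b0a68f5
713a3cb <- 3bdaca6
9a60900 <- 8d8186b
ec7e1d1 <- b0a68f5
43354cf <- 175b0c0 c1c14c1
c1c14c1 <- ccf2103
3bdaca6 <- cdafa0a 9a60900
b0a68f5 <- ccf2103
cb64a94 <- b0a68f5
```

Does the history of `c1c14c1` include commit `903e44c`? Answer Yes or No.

Ancestors of c1c14c1 (commits reachable by following parents): {903e44c, c1c14c1, ccf2103}.
903e44c is in that set, so it is an ancestor of c1c14c1.

Yes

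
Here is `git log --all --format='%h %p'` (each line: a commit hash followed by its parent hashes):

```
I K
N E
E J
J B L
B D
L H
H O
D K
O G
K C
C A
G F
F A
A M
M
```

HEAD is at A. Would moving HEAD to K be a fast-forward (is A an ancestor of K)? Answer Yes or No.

A fast-forward from A to K is possible iff A is an ancestor of K.
Ancestors of K: {A, C, K, M}.
A is among them, so fast-forward is possible.

Yes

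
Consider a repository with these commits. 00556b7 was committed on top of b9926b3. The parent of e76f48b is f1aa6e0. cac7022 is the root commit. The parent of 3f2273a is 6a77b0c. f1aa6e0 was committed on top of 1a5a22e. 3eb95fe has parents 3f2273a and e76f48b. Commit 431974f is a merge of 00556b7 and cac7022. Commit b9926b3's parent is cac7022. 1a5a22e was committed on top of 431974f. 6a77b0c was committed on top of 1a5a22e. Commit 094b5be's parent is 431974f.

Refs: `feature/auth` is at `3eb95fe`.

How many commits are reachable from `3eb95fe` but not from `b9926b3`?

8

Reachable from 3eb95fe: {00556b7, 1a5a22e, 3eb95fe, 3f2273a, 431974f, 6a77b0c, b9926b3, cac7022, e76f48b, f1aa6e0}.
Reachable from b9926b3: {b9926b3, cac7022}.
In 3eb95fe's history but not b9926b3's: {00556b7, 1a5a22e, 3eb95fe, 3f2273a, 431974f, 6a77b0c, e76f48b, f1aa6e0} — 8 commits.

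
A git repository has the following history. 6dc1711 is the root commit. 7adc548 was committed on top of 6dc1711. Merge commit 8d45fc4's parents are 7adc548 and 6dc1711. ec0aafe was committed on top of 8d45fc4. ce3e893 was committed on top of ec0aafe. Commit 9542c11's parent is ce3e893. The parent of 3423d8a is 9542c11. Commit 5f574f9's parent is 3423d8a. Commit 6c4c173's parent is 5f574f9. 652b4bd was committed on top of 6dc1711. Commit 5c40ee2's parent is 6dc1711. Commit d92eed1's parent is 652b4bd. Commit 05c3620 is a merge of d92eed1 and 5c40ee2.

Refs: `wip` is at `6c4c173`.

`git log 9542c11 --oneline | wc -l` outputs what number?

6

Walking parent pointers from 9542c11: reachable set = {6dc1711, 7adc548, 8d45fc4, 9542c11, ce3e893, ec0aafe}.
That is 6 commits.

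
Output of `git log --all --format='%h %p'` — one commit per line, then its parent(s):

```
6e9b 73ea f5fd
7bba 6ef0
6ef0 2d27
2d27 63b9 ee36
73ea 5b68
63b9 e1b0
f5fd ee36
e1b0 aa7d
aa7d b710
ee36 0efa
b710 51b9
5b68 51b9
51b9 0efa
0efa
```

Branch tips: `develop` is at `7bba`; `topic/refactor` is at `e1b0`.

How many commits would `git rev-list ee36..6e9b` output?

5

Reachable from 6e9b: {0efa, 51b9, 5b68, 6e9b, 73ea, ee36, f5fd}.
Reachable from ee36: {0efa, ee36}.
In 6e9b's history but not ee36's: {51b9, 5b68, 6e9b, 73ea, f5fd} — 5 commits.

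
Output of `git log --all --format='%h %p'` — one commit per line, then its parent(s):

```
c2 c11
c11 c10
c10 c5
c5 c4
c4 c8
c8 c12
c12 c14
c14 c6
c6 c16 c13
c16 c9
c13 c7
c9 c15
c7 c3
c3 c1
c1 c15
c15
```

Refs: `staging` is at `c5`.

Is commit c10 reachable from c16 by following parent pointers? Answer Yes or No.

Ancestors of c16: {c15, c16, c9}.
c10 is not in that set, so it is not an ancestor of c16.

No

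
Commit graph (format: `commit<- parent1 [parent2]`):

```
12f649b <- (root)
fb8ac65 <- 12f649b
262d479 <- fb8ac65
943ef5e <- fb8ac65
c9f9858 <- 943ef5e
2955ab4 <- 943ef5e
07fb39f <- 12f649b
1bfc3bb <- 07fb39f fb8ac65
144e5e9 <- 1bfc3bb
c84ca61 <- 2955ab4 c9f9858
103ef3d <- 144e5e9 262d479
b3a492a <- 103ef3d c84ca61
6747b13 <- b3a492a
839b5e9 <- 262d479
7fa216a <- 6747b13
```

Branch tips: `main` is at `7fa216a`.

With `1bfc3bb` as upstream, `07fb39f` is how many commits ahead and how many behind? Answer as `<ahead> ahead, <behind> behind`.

Reachable from 07fb39f: {07fb39f, 12f649b}.
Reachable from 1bfc3bb: {07fb39f, 12f649b, 1bfc3bb, fb8ac65}.
Only in 07fb39f's history (ahead): {} — 0.
Only in 1bfc3bb's history (behind): {1bfc3bb, fb8ac65} — 2.

0 ahead, 2 behind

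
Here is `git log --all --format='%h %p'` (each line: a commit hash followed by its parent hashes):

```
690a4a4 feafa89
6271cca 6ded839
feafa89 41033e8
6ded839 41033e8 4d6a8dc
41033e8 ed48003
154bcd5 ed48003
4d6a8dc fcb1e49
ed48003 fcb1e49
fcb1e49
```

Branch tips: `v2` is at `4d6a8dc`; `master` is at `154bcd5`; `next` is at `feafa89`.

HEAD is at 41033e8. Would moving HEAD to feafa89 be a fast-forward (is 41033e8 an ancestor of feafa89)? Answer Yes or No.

Yes

A fast-forward from 41033e8 to feafa89 is possible iff 41033e8 is an ancestor of feafa89.
Ancestors of feafa89: {41033e8, ed48003, fcb1e49, feafa89}.
41033e8 is among them, so fast-forward is possible.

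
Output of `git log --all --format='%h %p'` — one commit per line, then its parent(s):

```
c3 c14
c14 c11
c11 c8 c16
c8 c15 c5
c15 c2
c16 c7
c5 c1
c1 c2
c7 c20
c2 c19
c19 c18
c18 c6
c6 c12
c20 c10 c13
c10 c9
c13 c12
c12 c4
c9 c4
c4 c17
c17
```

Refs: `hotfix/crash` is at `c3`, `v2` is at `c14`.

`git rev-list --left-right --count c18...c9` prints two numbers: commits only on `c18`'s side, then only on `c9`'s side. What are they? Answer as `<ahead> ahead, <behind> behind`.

3 ahead, 1 behind

Reachable from c18: {c12, c17, c18, c4, c6}.
Reachable from c9: {c17, c4, c9}.
Only in c18's history (ahead): {c12, c18, c6} — 3.
Only in c9's history (behind): {c9} — 1.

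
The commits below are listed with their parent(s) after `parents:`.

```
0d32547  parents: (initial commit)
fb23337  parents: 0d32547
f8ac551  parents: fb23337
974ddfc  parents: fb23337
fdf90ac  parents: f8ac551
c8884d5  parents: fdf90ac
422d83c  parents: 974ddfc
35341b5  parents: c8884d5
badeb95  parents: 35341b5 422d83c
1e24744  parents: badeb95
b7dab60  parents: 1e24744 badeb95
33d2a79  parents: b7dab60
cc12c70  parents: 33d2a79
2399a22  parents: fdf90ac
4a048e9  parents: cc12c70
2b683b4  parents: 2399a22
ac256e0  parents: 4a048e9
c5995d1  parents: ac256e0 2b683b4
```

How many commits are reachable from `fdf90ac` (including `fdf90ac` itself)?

4

Walking parent pointers from fdf90ac: reachable set = {0d32547, f8ac551, fb23337, fdf90ac}.
That is 4 commits.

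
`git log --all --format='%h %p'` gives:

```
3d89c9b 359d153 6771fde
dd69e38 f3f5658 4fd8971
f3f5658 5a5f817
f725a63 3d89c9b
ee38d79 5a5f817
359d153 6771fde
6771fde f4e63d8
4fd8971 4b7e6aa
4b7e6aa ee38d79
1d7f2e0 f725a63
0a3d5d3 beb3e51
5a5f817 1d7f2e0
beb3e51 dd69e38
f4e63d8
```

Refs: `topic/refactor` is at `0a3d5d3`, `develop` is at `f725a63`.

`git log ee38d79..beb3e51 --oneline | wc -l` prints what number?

5

Reachable from beb3e51: {1d7f2e0, 359d153, 3d89c9b, 4b7e6aa, 4fd8971, 5a5f817, 6771fde, beb3e51, dd69e38, ee38d79, f3f5658, f4e63d8, f725a63}.
Reachable from ee38d79: {1d7f2e0, 359d153, 3d89c9b, 5a5f817, 6771fde, ee38d79, f4e63d8, f725a63}.
In beb3e51's history but not ee38d79's: {4b7e6aa, 4fd8971, beb3e51, dd69e38, f3f5658} — 5 commits.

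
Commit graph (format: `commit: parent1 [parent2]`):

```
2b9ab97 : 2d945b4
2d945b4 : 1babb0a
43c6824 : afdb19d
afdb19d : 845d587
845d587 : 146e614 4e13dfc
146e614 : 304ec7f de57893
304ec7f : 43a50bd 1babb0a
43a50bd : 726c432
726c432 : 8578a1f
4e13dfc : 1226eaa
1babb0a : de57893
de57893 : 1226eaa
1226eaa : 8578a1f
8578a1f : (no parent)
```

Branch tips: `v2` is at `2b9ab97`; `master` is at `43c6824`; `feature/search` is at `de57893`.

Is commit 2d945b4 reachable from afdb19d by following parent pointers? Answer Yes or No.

No

Ancestors of afdb19d: {1226eaa, 146e614, 1babb0a, 304ec7f, 43a50bd, 4e13dfc, 726c432, 845d587, 8578a1f, afdb19d, de57893}.
2d945b4 is not in that set, so it is not an ancestor of afdb19d.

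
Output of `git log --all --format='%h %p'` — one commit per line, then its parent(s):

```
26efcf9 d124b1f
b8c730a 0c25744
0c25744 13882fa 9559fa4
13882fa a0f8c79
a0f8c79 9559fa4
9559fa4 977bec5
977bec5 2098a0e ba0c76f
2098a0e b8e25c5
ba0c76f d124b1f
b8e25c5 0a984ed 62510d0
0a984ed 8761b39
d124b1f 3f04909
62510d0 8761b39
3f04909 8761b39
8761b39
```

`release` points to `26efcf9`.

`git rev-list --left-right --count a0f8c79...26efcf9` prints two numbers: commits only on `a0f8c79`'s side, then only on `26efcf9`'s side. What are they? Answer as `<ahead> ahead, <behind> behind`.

Reachable from a0f8c79: {0a984ed, 2098a0e, 3f04909, 62510d0, 8761b39, 9559fa4, 977bec5, a0f8c79, b8e25c5, ba0c76f, d124b1f}.
Reachable from 26efcf9: {26efcf9, 3f04909, 8761b39, d124b1f}.
Only in a0f8c79's history (ahead): {0a984ed, 2098a0e, 62510d0, 9559fa4, 977bec5, a0f8c79, b8e25c5, ba0c76f} — 8.
Only in 26efcf9's history (behind): {26efcf9} — 1.

8 ahead, 1 behind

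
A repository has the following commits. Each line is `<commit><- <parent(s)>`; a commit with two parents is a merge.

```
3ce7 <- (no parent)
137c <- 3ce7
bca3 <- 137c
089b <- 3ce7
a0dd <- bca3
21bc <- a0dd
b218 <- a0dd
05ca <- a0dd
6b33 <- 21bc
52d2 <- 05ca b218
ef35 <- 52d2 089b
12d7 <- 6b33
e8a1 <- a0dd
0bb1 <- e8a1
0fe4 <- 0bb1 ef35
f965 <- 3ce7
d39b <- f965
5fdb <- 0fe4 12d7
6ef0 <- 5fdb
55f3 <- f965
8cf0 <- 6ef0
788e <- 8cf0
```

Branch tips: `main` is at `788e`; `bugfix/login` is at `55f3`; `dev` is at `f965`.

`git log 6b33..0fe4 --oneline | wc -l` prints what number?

Reachable from 0fe4: {05ca, 089b, 0bb1, 0fe4, 137c, 3ce7, 52d2, a0dd, b218, bca3, e8a1, ef35}.
Reachable from 6b33: {137c, 21bc, 3ce7, 6b33, a0dd, bca3}.
In 0fe4's history but not 6b33's: {05ca, 089b, 0bb1, 0fe4, 52d2, b218, e8a1, ef35} — 8 commits.

8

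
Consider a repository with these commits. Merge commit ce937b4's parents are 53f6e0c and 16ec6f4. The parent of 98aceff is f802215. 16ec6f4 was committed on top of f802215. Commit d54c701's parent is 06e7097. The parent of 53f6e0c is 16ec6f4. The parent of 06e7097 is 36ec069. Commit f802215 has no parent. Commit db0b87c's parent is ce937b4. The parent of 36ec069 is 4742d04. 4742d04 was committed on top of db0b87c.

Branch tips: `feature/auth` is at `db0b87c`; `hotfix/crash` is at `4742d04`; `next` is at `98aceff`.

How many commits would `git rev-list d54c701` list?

9

Walking parent pointers from d54c701: reachable set = {06e7097, 16ec6f4, 36ec069, 4742d04, 53f6e0c, ce937b4, d54c701, db0b87c, f802215}.
That is 9 commits.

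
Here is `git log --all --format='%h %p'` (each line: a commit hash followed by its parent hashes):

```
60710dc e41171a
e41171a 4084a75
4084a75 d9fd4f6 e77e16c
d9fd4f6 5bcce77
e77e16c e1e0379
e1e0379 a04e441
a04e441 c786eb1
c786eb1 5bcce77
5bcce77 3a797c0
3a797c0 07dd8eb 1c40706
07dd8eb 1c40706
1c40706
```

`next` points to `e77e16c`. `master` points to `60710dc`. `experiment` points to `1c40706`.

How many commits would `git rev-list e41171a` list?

Walking parent pointers from e41171a: reachable set = {07dd8eb, 1c40706, 3a797c0, 4084a75, 5bcce77, a04e441, c786eb1, d9fd4f6, e1e0379, e41171a, e77e16c}.
That is 11 commits.

11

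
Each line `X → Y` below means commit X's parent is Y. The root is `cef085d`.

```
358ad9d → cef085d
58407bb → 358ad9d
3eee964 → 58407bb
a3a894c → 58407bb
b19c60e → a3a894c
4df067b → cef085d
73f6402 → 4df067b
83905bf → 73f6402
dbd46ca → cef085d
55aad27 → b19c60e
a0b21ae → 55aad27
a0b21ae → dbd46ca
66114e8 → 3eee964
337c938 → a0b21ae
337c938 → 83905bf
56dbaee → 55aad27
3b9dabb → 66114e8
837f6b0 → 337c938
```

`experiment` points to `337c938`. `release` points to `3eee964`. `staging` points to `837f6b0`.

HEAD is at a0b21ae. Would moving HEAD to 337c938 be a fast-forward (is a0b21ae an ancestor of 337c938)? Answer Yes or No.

Yes

A fast-forward from a0b21ae to 337c938 is possible iff a0b21ae is an ancestor of 337c938.
Ancestors of 337c938: {337c938, 358ad9d, 4df067b, 55aad27, 58407bb, 73f6402, 83905bf, a0b21ae, a3a894c, b19c60e, cef085d, dbd46ca}.
a0b21ae is among them, so fast-forward is possible.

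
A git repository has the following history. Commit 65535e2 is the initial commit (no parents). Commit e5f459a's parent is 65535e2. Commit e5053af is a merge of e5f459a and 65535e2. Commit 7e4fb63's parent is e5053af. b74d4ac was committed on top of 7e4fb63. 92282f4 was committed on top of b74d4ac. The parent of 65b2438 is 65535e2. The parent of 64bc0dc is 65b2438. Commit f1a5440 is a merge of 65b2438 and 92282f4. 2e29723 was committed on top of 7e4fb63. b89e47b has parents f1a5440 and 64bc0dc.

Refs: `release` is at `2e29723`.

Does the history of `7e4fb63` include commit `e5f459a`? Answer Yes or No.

Yes

Ancestors of 7e4fb63 (commits reachable by following parents): {65535e2, 7e4fb63, e5053af, e5f459a}.
e5f459a is in that set, so it is an ancestor of 7e4fb63.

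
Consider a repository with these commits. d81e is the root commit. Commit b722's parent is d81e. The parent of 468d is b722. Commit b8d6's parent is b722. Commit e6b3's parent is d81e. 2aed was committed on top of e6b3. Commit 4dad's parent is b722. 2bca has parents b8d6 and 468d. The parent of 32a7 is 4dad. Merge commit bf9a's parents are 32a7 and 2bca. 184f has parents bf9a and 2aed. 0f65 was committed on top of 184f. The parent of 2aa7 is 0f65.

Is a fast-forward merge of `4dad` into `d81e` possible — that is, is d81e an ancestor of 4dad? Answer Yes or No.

A fast-forward from d81e to 4dad is possible iff d81e is an ancestor of 4dad.
Ancestors of 4dad: {4dad, b722, d81e}.
d81e is among them, so fast-forward is possible.

Yes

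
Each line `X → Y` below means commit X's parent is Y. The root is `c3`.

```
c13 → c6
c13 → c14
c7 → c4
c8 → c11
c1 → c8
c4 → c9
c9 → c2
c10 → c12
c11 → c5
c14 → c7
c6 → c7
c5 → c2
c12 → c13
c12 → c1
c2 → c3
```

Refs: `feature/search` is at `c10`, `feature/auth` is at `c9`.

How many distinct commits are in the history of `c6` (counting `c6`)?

6

Walking parent pointers from c6: reachable set = {c2, c3, c4, c6, c7, c9}.
That is 6 commits.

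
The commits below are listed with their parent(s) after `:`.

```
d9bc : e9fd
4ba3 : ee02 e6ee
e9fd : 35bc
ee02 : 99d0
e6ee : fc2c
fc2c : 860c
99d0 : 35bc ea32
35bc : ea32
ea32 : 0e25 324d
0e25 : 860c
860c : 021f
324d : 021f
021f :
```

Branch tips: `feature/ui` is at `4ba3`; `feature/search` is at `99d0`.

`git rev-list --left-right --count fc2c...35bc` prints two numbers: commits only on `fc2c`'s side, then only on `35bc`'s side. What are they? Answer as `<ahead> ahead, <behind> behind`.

1 ahead, 4 behind

Reachable from fc2c: {021f, 860c, fc2c}.
Reachable from 35bc: {021f, 0e25, 324d, 35bc, 860c, ea32}.
Only in fc2c's history (ahead): {fc2c} — 1.
Only in 35bc's history (behind): {0e25, 324d, 35bc, ea32} — 4.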